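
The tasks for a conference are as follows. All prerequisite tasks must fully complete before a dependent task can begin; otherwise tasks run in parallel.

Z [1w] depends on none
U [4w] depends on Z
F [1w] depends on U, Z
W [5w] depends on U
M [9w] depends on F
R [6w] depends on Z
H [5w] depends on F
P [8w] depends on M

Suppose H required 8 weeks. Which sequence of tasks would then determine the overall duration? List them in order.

Baseline: Z→U→F→M→P = 1+4+1+9+8 = 23 → 23 weeks.
The longest path through H is only 11 weeks, so H has float 12.
That remains the longest chain; total 23 weeks.

Z, U, F, M, P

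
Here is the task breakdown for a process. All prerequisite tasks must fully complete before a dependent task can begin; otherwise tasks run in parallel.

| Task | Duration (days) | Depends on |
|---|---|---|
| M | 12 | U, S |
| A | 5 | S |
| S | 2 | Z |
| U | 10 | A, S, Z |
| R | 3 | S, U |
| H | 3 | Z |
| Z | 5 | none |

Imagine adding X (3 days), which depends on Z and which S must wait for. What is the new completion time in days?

Originally the job takes 34 days.
With X inserted, S now waits for max(Z, X).
New critical path: Z→X→S→A→U→M = 5+3+2+5+10+12 = 37 ⇒ 37 days.

37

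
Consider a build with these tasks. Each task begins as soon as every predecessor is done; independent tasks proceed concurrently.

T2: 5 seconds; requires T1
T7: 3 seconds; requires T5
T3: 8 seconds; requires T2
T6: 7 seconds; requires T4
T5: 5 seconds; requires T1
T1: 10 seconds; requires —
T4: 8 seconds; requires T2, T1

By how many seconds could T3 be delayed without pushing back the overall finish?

7

The longest chain is T1→T2→T4→T6 = 10+5+8+7 = 30; overall finish 30 seconds.
T3 finishes as early as 23 and must finish by 30.
So T3 can slip 30 − 23 = 7 seconds.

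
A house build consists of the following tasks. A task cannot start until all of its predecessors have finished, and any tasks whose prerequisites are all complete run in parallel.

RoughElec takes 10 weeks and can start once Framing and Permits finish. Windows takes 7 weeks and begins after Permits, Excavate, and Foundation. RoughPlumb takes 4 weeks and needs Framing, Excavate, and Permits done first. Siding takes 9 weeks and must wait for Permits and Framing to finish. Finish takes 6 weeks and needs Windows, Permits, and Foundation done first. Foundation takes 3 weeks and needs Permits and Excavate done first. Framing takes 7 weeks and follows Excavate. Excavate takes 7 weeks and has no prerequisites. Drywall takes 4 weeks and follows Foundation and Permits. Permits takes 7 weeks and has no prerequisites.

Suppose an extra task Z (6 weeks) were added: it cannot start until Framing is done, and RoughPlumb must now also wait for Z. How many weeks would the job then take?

Originally the job takes 24 weeks.
With Z inserted, RoughPlumb now waits for max(Framing, Excavate, Permits, Z).
New critical path: Excavate→Framing→Z→RoughPlumb = 7+7+6+4 = 24 ⇒ 24 weeks.

24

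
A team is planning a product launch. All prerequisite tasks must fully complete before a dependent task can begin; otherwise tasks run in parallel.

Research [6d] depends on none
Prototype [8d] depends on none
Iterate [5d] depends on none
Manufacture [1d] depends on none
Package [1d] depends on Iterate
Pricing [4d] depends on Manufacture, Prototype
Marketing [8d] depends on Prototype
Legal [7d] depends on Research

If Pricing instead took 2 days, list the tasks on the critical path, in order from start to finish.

Baseline: Prototype→Marketing = 8+8 = 16 → 16 days.
The longest path through Pricing is only 12 days, so Pricing has float 4.
No other chain overtakes it, so the finish is 16 days.

Prototype, Marketing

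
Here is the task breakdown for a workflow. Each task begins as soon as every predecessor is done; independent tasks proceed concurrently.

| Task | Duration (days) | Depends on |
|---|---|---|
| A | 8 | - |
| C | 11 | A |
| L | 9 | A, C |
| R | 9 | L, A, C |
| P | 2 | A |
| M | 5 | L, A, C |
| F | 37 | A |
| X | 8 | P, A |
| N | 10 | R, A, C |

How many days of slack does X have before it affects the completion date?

29

The longest chain is A→C→L→R→N = 8+11+9+9+10 = 47; overall finish 47 days.
Longest path through X: 18 days (earliest finish 18, latest finish 47).
Float = 47 − 18 = 29.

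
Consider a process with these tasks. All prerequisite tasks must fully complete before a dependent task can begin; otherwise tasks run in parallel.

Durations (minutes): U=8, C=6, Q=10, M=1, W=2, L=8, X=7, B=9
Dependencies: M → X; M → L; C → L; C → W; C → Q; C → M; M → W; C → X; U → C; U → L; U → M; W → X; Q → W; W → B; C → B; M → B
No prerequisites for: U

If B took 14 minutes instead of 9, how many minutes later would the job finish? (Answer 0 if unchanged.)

Actual critical path: U→C→Q→W→B = 8+6+10+2+9 = 35 ⇒ 35 minutes.
B lies on that path, so at 14 minutes the path becomes 40 minutes.
That remains the longest chain; total 40 minutes.
Change in finish: 40 − 35 = +5 minutes.

5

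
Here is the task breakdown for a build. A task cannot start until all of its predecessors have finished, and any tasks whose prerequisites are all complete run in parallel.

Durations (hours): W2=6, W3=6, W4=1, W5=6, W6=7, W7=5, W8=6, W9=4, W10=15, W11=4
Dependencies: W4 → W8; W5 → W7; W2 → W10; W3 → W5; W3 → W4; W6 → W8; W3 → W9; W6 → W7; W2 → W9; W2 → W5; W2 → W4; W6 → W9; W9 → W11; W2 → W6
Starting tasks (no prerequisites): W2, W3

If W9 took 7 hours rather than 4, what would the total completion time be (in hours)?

24

Critical path before the change: W2→W6→W9→W11 = 6+7+4+4 = 21 giving 21 hours.
W9 is on the critical path; changing it to 7 makes that path 24 hours.
The critical path is still W2→W6→W9→W11; finish is now 24 hours.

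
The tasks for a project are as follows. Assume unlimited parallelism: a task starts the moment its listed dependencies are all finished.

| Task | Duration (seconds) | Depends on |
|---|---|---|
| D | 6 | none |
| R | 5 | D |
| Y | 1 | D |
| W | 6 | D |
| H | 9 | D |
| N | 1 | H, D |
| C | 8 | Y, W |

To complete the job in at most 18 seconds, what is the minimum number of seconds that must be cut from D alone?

2

Current finish: 20 seconds; target: 18.
D is on every critical path, so each second cut from D cuts the finish by one (this holds down to a finish of 15).
Need 20 − 18 = 2 seconds off D → D becomes 4 seconds, finish becomes 18.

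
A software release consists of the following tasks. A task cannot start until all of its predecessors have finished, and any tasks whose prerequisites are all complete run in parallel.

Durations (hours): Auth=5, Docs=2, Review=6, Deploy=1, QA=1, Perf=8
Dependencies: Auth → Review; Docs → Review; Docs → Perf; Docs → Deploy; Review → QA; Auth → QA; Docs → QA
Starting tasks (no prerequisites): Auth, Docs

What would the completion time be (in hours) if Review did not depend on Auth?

Before: longest chain Auth→Review→QA = 5+6+1 = 12, finish 12.
Without Auth→Review, Review's earliest start moves from 5 to 2.
New critical path: Docs→Perf = 2+8 = 10 ⇒ 10 hours.

10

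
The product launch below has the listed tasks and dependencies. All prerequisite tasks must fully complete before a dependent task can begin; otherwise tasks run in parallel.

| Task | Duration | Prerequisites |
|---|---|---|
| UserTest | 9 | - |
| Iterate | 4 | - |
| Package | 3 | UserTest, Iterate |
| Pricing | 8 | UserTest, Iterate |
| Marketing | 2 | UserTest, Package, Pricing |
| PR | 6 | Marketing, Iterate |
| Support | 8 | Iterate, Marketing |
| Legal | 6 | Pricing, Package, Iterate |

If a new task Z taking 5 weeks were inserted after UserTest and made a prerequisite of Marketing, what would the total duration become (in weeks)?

27

Originally the schedule takes 27 weeks.
With Z inserted, Marketing now waits for max(UserTest, Package, Pricing, Z).
New critical path: UserTest→Pricing→Marketing→Support = 9+8+2+8 = 27 ⇒ 27 weeks.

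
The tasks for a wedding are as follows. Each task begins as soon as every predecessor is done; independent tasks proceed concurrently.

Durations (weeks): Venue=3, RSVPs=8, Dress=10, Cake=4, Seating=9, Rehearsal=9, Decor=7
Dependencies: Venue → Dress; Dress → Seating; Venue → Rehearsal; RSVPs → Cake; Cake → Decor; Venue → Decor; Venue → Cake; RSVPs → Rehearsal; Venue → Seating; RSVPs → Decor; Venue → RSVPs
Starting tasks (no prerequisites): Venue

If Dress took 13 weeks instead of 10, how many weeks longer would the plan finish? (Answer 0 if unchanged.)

As given, the longest chain is Venue→Dress→Seating = 3+10+9 = 22, so the finish is 22 weeks.
Dress lies on that path, so at 13 weeks the path becomes 25 weeks.
The critical path is still Venue→Dress→Seating; finish is now 25 weeks.
Change in finish: 25 − 22 = +3 weeks.

3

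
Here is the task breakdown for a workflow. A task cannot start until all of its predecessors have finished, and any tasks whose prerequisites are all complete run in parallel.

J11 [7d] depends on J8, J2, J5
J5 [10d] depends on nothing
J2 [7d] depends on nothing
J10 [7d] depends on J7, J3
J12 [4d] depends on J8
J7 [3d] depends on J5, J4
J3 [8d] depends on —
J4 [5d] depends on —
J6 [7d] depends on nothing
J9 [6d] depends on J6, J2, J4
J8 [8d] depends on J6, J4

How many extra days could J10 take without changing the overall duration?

J6→J8→J11 = 7+8+7 = 22 sets the makespan at 22 days.
The longest chain containing J10 totals 20 days.
Float = 22 − 20 = 2.

2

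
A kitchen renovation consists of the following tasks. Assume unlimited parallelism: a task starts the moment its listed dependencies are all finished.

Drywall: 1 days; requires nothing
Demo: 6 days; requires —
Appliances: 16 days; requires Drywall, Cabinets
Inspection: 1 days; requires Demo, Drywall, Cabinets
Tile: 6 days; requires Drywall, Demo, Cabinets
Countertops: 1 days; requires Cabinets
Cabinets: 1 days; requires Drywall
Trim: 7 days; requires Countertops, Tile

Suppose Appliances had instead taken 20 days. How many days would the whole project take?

Baseline: Demo→Tile→Trim = 6+6+7 = 19 → 19 days.
Appliances has 1 day of float (longest path through it is 18).
Now Drywall→Cabinets→Appliances = 1+1+20 = 22 is longest, so the finish becomes 22 days.

22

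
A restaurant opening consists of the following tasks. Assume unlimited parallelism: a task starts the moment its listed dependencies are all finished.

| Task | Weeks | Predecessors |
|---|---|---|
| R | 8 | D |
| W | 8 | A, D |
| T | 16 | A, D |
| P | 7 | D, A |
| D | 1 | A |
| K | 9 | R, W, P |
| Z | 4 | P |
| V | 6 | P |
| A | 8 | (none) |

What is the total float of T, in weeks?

Critical path: A→D→R→K = 8+1+8+9 = 26, so the finish is 26 weeks.
T finishes as early as 25 and must finish by 26.
Slack of T = 10 − 9 = 1 week.

1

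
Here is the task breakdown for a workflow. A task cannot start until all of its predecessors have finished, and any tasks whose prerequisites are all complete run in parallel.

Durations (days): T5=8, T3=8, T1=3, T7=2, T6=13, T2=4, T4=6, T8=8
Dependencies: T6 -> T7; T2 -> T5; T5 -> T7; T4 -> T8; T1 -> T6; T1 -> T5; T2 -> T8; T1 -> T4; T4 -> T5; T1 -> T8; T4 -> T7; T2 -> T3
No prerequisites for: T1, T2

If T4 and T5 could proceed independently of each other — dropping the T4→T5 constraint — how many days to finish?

With the dependency in place, T1→T4→T5→T7 = 3+6+8+2 = 19 sets the finish at 19 days.
Without T4→T5, T5's earliest start moves from 9 to 4.
After: T1→T6→T7 = 3+13+2 = 18 → 18 days.

18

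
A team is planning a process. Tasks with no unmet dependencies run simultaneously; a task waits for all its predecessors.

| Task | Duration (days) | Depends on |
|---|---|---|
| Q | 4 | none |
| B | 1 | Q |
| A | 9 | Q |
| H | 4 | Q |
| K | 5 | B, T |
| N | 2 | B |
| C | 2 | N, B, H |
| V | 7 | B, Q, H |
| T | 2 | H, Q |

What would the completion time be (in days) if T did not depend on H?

Before: longest chain Q→H→V = 4+4+7 = 15, finish 15.
Without H→T, T's earliest start moves from 8 to 4.
After: Q→H→V = 4+4+7 = 15 → 15 days.

15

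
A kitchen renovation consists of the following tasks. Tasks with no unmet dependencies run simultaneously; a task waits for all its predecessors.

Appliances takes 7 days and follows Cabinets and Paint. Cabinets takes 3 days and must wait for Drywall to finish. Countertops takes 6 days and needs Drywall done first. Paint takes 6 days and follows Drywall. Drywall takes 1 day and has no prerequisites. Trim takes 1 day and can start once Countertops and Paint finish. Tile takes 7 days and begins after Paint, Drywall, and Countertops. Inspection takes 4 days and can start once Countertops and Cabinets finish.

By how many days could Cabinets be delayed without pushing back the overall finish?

3

Critical path: Drywall→Countertops→Tile = 1+6+7 = 14, so the finish is 14 days.
The longest chain containing Cabinets totals 11 days.
Slack of Cabinets = 4 − 1 = 3 days.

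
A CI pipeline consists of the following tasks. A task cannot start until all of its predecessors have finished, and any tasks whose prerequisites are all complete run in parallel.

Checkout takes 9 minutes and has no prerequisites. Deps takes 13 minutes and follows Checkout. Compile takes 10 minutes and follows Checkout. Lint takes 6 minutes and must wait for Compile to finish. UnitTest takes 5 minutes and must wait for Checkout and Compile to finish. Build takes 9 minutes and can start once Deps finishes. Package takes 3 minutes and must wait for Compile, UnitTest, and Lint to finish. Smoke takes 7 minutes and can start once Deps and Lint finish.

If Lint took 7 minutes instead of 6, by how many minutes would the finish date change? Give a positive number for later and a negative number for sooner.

Actual critical path: Checkout→Compile→Lint→Smoke = 9+10+6+7 = 32 ⇒ 32 minutes.
Since Lint is critical, the +1 change carries straight to that chain (now 33 minutes).
No other chain overtakes it, so the finish is 33 minutes.
Change in finish: 33 − 32 = +1 minutes.

1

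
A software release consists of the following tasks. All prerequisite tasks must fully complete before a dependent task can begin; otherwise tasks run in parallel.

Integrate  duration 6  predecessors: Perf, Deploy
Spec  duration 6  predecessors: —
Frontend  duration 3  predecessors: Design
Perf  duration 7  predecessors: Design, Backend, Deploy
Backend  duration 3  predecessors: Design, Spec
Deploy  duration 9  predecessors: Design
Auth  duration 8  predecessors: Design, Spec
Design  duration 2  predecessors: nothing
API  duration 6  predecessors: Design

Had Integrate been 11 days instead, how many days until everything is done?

29

As given, the longest chain is Design→Deploy→Perf→Integrate = 2+9+7+6 = 24, so the finish is 24 days.
Integrate lies on that path, so at 11 days the path becomes 29 days.
That remains the longest chain; total 29 days.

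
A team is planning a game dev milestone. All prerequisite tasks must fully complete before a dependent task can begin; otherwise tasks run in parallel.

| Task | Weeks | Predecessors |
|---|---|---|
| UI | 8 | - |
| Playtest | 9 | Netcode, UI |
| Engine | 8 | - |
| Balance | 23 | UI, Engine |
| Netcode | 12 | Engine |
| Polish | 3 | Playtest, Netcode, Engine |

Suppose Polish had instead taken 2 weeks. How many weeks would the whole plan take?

31

Critical path before the change: Engine→Netcode→Playtest→Polish = 8+12+9+3 = 32 giving 32 weeks.
Since Polish is critical, the -1 change carries straight to that chain (now 31 weeks).
No other chain overtakes it, so the finish is 31 weeks.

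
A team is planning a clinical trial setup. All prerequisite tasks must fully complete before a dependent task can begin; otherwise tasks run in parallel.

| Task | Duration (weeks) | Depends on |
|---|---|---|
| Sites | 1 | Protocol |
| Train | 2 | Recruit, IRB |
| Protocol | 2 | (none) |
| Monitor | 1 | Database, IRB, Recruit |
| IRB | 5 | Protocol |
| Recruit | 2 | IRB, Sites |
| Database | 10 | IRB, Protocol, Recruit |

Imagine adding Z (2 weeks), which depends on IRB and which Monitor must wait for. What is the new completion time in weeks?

20

Originally the project takes 20 weeks.
With Z inserted, Monitor now waits for max(Database, IRB, Recruit, Z).
New critical path: Protocol→IRB→Recruit→Database→Monitor = 2+5+2+10+1 = 20 ⇒ 20 weeks.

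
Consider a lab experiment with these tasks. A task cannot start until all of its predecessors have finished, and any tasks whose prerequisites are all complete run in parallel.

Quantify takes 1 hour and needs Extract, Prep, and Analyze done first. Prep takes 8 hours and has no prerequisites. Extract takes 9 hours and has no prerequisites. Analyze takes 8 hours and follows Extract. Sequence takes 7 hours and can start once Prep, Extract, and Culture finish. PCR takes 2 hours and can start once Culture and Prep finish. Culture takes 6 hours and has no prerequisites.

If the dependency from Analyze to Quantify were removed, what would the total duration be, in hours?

17

Before: longest chain Extract→Analyze→Quantify = 9+8+1 = 18, finish 18.
Without Analyze→Quantify, Quantify's earliest start moves from 17 to 9.
The longest chain is now Extract→Analyze = 9+8 = 17, so the lab experiment takes 17 hours.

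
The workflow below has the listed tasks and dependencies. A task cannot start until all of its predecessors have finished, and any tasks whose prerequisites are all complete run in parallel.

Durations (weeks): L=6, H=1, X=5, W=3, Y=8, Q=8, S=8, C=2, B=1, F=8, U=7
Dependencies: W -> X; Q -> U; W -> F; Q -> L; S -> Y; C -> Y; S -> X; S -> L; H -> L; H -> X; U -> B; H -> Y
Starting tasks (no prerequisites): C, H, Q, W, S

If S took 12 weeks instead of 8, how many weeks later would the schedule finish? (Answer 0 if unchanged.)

4

Actual critical path: S→Y = 8+8 = 16 ⇒ 16 weeks.
S is on the critical path; changing it to 12 makes that path 20 weeks.
The critical path is still S→Y; finish is now 20 weeks.
Change in finish: 20 − 16 = +4 weeks.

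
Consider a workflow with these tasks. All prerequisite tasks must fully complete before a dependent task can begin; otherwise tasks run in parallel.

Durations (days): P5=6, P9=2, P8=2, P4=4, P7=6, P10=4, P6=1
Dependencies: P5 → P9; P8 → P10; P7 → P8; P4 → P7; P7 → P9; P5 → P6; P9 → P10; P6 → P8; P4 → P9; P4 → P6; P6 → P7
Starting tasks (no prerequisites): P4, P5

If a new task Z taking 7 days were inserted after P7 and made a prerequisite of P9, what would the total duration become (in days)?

26

Originally the schedule takes 19 days.
With Z inserted, P9 now waits for max(P4, P7, P5, Z).
New critical path: P5→P6→P7→Z→P9→P10 = 6+1+6+7+2+4 = 26 ⇒ 26 days.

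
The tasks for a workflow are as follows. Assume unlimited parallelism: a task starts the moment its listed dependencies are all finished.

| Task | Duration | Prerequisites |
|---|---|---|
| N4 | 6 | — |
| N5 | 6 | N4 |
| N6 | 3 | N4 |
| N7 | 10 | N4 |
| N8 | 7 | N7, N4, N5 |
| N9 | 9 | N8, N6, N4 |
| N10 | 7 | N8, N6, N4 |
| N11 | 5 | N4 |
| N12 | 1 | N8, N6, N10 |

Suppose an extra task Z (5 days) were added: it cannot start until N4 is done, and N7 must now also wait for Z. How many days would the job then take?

Originally the job takes 32 days.
With Z inserted, N7 now waits for max(N4, Z).
New critical path: N4→Z→N7→N8→N9 = 6+5+10+7+9 = 37 ⇒ 37 days.

37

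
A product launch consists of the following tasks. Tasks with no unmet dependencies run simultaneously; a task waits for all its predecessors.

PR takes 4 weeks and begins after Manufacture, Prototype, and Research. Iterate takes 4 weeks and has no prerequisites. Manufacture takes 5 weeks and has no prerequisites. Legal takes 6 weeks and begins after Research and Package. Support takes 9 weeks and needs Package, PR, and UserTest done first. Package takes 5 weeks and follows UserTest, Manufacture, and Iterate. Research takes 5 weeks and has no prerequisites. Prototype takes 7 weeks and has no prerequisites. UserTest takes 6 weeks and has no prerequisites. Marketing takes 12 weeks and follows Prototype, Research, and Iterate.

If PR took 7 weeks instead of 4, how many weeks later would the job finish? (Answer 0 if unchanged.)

Actual critical path: Prototype→PR→Support = 7+4+9 = 20 ⇒ 20 weeks.
PR lies on that path, so at 7 weeks the path becomes 23 weeks.
The critical path is still Prototype→PR→Support; finish is now 23 weeks.
Change in finish: 23 − 20 = +3 weeks.

3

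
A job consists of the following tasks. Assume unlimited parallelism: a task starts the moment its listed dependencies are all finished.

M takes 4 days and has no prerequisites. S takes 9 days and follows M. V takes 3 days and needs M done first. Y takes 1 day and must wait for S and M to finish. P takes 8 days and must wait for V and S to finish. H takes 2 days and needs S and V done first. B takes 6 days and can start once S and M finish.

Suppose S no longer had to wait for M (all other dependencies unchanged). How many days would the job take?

Original critical path: M→S→P = 4+9+8 = 21 ⇒ 21 days.
Without M→S, S's earliest start moves from 4 to 0.
New critical path: S→P = 9+8 = 17 ⇒ 17 days.

17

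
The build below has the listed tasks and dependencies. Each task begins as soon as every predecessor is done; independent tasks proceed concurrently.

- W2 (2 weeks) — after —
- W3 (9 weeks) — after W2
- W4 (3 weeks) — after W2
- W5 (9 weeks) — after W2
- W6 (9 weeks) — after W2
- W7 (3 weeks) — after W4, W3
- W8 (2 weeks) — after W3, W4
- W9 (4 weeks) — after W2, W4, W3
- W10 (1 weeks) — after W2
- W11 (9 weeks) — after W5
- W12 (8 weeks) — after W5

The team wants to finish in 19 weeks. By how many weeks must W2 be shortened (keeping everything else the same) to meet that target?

1

Current finish: 20 weeks; target: 19.
W2 is on every critical path, so each week cut from W2 cuts the finish by one (this holds down to a finish of 19).
Need 20 − 19 = 1 week off W2 → W2 becomes 1 week, finish becomes 19.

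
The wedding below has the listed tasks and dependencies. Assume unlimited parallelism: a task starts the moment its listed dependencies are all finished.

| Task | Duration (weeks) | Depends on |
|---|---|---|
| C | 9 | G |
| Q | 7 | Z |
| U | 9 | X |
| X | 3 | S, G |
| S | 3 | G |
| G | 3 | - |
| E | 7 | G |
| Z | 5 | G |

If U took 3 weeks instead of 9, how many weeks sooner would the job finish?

3

The binding path is G→S→X→U = 3+3+3+9 = 18; finish at 18 weeks.
U is on the critical path; changing it to 3 makes that path 12 weeks.
New critical path: G→Z→Q = 3+5+7 = 15 ⇒ 15 weeks.
Change in finish: 15 − 18 = -3 weeks.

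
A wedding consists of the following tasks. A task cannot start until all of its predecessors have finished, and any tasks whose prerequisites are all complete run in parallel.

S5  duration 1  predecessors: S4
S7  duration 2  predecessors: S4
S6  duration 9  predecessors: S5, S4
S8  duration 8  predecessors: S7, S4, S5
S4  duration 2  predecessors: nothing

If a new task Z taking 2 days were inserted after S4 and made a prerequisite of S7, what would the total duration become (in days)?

14

Originally the schedule takes 12 days.
With Z inserted, S7 now waits for max(S4, Z).
New critical path: S4→Z→S7→S8 = 2+2+2+8 = 14 ⇒ 14 days.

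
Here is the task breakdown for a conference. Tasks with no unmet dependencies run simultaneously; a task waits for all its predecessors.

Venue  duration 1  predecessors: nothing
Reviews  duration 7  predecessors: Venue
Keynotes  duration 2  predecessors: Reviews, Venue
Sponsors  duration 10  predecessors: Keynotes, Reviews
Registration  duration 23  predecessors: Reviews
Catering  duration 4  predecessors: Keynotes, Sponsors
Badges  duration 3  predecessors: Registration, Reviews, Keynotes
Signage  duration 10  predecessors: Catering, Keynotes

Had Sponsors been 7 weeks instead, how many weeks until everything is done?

Critical path before the change: Venue→Reviews→Keynotes→Sponsors→Catering→Signage = 1+7+2+10+4+10 = 34 giving 34 weeks.
Since Sponsors is critical, the -3 change carries straight to that chain (now 31 weeks).
New critical path: Venue→Reviews→Registration→Badges = 1+7+23+3 = 34 ⇒ 34 weeks.

34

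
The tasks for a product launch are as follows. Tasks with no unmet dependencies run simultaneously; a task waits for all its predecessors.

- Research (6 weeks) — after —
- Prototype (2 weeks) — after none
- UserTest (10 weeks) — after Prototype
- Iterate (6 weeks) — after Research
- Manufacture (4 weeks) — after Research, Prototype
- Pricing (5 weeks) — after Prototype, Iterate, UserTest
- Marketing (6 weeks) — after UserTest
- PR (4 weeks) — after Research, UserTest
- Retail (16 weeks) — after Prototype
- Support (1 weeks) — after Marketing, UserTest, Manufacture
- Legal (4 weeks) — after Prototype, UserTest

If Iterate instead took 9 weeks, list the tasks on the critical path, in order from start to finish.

Baseline: Prototype→UserTest→Marketing→Support = 2+10+6+1 = 19 → 19 weeks.
Iterate is off the critical path — its longest chain is 17 weeks, giving 2 of slack.
New critical path: Research→Iterate→Pricing = 6+9+5 = 20 ⇒ 20 weeks.

Research, Iterate, Pricing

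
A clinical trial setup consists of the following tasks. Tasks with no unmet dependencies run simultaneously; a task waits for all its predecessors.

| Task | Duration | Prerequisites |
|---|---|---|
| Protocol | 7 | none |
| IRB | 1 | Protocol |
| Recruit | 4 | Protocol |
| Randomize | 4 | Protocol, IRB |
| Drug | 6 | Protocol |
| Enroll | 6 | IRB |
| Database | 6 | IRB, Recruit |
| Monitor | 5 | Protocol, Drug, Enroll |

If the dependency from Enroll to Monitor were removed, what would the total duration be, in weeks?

18

Original critical path: Protocol→IRB→Enroll→Monitor = 7+1+6+5 = 19 ⇒ 19 weeks.
Without Enroll→Monitor, Monitor's earliest start moves from 14 to 13.
New critical path: Protocol→Drug→Monitor = 7+6+5 = 18 ⇒ 18 weeks.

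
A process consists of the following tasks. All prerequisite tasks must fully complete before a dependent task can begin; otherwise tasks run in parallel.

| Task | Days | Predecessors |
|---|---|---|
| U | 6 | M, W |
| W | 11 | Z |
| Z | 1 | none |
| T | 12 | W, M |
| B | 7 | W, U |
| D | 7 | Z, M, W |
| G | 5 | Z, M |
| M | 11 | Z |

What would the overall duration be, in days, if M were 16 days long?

Critical path before the change: Z→M→U→B = 1+11+6+7 = 25 giving 25 days.
Since M is critical, the +5 change carries straight to that chain (now 30 days).
That remains the longest chain; total 30 days.

30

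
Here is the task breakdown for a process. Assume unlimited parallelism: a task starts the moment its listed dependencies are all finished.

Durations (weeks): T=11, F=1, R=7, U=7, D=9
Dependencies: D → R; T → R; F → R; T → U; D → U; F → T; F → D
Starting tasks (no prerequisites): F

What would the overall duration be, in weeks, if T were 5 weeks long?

17

As given, the longest chain is F→T→R = 1+11+7 = 19, so the finish is 19 weeks.
T is on the critical path; changing it to 5 makes that path 13 weeks.
The binding chain switches to F→D→R = 1+9+7 = 17; finish 17 weeks.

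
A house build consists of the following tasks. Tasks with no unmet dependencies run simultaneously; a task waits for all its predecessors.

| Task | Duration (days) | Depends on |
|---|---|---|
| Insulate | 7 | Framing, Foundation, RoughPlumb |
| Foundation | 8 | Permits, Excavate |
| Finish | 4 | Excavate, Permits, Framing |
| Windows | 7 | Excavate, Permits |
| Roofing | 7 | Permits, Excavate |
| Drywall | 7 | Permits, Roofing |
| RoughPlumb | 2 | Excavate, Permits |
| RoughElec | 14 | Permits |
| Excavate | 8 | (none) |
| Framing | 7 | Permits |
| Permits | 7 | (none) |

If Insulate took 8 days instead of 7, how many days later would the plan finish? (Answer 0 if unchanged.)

Actual critical path: Excavate→Foundation→Insulate = 8+8+7 = 23 ⇒ 23 days.
Insulate is on the critical path; changing it to 8 makes that path 24 days.
No other chain overtakes it, so the finish is 24 days.
Change in finish: 24 − 23 = +1 days.

1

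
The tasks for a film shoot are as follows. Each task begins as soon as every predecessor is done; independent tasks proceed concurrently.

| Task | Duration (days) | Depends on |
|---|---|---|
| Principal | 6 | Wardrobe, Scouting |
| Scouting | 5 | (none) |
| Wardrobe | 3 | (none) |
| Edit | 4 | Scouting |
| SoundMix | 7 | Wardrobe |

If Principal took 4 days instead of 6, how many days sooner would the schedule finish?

As given, the longest chain is Scouting→Principal = 5+6 = 11, so the finish is 11 days.
Since Principal is critical, the -2 change carries straight to that chain (now 9 days).
The binding chain switches to Wardrobe→SoundMix = 3+7 = 10; finish 10 days.
Change in finish: 10 − 11 = -1 days.

1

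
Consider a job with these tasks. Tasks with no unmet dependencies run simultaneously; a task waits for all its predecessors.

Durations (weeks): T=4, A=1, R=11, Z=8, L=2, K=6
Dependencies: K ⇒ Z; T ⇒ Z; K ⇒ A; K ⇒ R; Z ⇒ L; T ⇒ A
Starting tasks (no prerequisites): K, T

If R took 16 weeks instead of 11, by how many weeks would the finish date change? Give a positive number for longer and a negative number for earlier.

5

Actual critical path: K→R = 6+11 = 17 ⇒ 17 weeks.
R is on the critical path; changing it to 16 makes that path 22 weeks.
The critical path is still K→R; finish is now 22 weeks.
Change in finish: 22 − 17 = +5 weeks.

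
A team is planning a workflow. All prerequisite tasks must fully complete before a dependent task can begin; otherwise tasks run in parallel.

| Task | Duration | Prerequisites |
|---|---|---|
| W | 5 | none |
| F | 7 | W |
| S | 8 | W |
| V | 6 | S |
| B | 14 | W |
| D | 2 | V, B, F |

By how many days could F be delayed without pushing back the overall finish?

W→S→V→D = 5+8+6+2 = 21 sets the makespan at 21 days.
Longest path through F: 14 days (earliest finish 12, latest finish 19).
Float = 21 − 14 = 7.

7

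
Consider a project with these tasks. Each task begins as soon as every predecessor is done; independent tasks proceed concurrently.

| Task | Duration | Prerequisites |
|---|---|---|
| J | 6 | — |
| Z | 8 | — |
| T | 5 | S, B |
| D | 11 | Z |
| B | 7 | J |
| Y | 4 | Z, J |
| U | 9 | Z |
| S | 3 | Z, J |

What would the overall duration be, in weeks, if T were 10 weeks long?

23

Actual critical path: Z→D = 8+11 = 19 ⇒ 19 weeks.
T has 1 week of float (longest path through it is 18).
New critical path: J→B→T = 6+7+10 = 23 ⇒ 23 weeks.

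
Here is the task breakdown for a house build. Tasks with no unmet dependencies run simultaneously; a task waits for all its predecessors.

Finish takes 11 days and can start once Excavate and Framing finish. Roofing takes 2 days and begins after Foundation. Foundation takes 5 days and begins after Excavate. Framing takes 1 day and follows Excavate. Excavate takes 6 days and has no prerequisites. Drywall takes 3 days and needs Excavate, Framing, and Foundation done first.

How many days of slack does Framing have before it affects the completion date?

Critical path: Excavate→Framing→Finish = 6+1+11 = 18, so the finish is 18 days.
Framing finishes as early as 7 and must finish by 7.
Float = 18 − 18 = 0.

0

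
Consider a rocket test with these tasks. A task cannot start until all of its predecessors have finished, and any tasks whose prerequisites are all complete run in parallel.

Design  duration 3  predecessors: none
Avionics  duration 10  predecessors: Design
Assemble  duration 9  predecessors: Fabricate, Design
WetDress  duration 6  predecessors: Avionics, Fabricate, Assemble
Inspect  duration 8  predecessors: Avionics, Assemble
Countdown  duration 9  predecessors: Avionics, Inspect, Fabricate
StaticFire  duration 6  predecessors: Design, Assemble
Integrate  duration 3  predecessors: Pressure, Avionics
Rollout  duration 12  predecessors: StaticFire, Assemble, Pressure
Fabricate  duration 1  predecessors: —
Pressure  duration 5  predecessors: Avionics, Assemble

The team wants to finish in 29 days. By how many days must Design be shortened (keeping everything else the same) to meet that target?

1

Current finish: 30 days; target: 29.
Design is on every critical path, so each day cut from Design cuts the finish by one (this holds down to a finish of 28).
Need 30 − 29 = 1 day off Design → Design becomes 2 days, finish becomes 29.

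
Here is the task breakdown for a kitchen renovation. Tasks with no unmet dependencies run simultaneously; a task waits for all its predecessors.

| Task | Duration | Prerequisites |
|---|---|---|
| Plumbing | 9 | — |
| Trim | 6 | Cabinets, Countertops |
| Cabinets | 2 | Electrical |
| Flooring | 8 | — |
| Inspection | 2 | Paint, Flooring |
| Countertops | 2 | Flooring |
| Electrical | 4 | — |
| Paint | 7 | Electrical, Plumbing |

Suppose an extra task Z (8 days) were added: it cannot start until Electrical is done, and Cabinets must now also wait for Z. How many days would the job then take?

20

Originally the job takes 18 days.
With Z inserted, Cabinets now waits for max(Electrical, Z).
New critical path: Electrical→Z→Cabinets→Trim = 4+8+2+6 = 20 ⇒ 20 days.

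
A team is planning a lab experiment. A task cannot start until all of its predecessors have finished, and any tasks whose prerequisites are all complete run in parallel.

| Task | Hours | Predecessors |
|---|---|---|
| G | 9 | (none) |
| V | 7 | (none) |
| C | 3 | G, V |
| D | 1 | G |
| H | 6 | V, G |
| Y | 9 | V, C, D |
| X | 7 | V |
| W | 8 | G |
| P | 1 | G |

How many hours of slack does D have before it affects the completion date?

G→C→Y = 9+3+9 = 21 sets the makespan at 21 hours.
The longest chain containing D totals 19 hours.
Slack of D = 11 − 9 = 2 hours.

2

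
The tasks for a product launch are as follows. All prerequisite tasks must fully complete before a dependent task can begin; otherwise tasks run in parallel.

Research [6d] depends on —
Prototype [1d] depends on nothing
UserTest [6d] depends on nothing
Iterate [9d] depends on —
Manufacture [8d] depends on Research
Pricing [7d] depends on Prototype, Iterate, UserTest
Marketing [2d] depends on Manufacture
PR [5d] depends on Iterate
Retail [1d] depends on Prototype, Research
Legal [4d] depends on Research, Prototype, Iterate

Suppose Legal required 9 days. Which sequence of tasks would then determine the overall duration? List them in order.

Iterate, Legal

Actual critical path: Research→Manufacture→Marketing = 6+8+2 = 16 ⇒ 16 days.
The longest path through Legal is only 13 days, so Legal has float 3.
The binding chain switches to Iterate→Legal = 9+9 = 18; finish 18 days.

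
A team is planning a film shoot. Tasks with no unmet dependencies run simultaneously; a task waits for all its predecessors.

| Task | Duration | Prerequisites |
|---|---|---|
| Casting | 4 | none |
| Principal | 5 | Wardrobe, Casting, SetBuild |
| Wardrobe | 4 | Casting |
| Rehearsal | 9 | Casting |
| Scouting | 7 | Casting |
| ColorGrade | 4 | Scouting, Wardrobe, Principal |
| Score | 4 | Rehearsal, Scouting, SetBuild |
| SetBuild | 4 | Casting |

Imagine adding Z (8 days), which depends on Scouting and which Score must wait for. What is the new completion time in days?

Originally the schedule takes 17 days.
With Z inserted, Score now waits for max(Rehearsal, Scouting, SetBuild, Z).
New critical path: Casting→Scouting→Z→Score = 4+7+8+4 = 23 ⇒ 23 days.

23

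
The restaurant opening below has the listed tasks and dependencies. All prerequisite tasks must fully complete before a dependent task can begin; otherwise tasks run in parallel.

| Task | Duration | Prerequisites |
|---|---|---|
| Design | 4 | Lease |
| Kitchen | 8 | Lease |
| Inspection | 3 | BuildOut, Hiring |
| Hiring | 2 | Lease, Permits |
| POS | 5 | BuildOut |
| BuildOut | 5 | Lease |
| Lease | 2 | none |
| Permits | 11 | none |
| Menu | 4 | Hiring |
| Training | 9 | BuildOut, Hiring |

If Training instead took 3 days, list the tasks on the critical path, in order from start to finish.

Actual critical path: Permits→Hiring→Training = 11+2+9 = 22 ⇒ 22 days.
Since Training is critical, the -6 change carries straight to that chain (now 16 days).
Now Permits→Hiring→Menu = 11+2+4 = 17 is longest, so the finish becomes 17 days.

Permits, Hiring, Menu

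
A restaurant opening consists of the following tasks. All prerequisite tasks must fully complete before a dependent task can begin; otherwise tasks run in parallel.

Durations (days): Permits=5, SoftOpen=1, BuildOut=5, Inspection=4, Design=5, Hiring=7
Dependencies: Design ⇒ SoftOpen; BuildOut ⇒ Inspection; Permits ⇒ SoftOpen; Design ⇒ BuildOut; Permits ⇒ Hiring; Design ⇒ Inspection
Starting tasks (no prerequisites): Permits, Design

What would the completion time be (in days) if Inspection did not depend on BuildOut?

With the dependency in place, Design→BuildOut→Inspection = 5+5+4 = 14 sets the finish at 14 days.
Without BuildOut→Inspection, Inspection's earliest start moves from 10 to 5.
After: Permits→Hiring = 5+7 = 12 → 12 days.

12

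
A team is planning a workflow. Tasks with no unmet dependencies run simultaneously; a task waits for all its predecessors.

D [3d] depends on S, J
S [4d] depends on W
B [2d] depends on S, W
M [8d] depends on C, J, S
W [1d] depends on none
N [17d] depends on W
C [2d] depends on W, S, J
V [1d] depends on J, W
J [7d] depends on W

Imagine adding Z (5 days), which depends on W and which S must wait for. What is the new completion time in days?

20

Originally the project takes 18 days.
With Z inserted, S now waits for max(W, Z).
New critical path: W→Z→S→C→M = 1+5+4+2+8 = 20 ⇒ 20 days.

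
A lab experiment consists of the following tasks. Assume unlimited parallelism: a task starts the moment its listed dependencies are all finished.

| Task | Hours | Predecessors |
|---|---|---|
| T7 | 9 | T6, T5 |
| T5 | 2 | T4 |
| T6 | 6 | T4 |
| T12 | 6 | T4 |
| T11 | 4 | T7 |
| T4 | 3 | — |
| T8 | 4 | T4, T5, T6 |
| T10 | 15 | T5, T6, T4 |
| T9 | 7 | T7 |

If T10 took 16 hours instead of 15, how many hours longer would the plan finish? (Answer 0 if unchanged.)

0

Actual critical path: T4→T6→T7→T9 = 3+6+9+7 = 25 ⇒ 25 hours.
T10 has 1 hour of float (longest path through it is 24).
That remains the longest chain; total 25 hours.
Change in finish: 25 − 25 = +0 hours.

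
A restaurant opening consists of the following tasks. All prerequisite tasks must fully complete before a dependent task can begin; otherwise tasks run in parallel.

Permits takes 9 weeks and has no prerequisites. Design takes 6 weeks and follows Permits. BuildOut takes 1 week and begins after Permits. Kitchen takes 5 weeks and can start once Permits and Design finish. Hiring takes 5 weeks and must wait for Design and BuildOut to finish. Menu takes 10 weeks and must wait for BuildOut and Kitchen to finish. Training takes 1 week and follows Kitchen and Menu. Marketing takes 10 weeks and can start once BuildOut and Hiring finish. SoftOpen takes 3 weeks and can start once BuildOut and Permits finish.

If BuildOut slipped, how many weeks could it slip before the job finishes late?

6

Permits→Design→Kitchen→Menu→Training = 9+6+5+10+1 = 31 sets the makespan at 31 weeks.
The longest chain containing BuildOut totals 25 weeks.
So BuildOut can slip 16 − 10 = 6 weeks.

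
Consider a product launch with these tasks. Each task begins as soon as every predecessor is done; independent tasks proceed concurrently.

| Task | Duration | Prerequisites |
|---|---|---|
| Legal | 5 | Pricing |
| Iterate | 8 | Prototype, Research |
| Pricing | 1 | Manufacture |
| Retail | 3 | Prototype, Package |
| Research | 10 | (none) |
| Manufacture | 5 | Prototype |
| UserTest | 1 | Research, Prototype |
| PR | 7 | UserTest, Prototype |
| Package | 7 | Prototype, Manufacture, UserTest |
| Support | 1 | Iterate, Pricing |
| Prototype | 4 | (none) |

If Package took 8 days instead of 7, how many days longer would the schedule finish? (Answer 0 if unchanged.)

1

Actual critical path: Research→UserTest→Package→Retail = 10+1+7+3 = 21 ⇒ 21 days.
Package lies on that path, so at 8 days the path becomes 22 days.
That remains the longest chain; total 22 days.
Change in finish: 22 − 21 = +1 days.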